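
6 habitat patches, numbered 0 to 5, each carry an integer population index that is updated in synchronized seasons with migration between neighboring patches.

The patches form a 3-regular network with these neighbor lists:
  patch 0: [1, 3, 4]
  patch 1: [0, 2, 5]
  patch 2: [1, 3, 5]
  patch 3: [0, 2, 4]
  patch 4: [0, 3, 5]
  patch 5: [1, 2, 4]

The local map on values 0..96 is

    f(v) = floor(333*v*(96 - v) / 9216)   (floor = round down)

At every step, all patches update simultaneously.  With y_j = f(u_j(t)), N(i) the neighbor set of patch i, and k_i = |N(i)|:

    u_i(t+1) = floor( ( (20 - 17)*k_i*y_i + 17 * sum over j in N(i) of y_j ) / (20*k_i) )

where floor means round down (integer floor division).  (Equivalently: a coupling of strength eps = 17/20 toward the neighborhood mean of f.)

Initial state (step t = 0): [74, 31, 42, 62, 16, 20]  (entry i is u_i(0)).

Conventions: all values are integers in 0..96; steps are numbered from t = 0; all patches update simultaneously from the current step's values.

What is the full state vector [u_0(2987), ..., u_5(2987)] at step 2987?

Answer: [38, 38, 38, 38, 38, 38]
Key observation: The state at step 6, [83, 83, 83, 83, 83, 83], reappears at step 10: the system is in a cycle of period 4 from step 6 on.  Therefore the state at step 2987 equals the state at step 6 + ((2987 - 6) mod 4) = 7, which is [38, 38, 38, 38, 38, 38].

Derivation:
t=0: [74, 31, 42, 62, 16, 20]
t=1: [63, 65, 69, 63, 60, 64]
t=2: [75, 72, 72, 73, 75, 72]
t=3: [58, 60, 61, 58, 58, 60]
t=4: [78, 78, 78, 78, 78, 78]
t=5: [50, 50, 50, 50, 50, 50]
t=6: [83, 83, 83, 83, 83, 83]
t=7: [38, 38, 38, 38, 38, 38]
t=8: [79, 79, 79, 79, 79, 79]
t=9: [48, 48, 48, 48, 48, 48]
t=10: [83, 83, 83, 83, 83, 83]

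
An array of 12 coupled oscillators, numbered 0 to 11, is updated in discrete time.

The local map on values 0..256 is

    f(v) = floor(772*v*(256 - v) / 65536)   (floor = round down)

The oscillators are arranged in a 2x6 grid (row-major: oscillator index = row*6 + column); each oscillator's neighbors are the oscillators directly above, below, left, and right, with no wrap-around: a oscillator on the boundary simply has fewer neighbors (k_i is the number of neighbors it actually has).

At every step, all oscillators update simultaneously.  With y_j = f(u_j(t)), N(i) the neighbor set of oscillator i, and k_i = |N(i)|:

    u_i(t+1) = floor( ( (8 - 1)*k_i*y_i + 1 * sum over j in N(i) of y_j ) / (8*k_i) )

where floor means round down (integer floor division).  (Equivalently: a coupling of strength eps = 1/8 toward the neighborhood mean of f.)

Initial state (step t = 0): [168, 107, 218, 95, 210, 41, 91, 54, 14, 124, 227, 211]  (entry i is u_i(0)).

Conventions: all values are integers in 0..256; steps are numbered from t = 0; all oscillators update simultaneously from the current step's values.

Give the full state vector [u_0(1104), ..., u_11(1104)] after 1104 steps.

Simulating step by step:
t=0: [168, 107, 218, 95, 210, 41, 91, 54, 14, 124, 227, 211]
t=1: [174, 180, 101, 174, 113, 104, 172, 128, 51, 180, 84, 108]
t=2: [167, 163, 179, 169, 188, 186, 171, 187, 130, 160, 171, 186]
t=3: [174, 176, 164, 171, 151, 152, 170, 154, 188, 179, 169, 154]
t=4: [168, 166, 175, 171, 184, 185, 172, 182, 153, 162, 173, 184]
t=5: [173, 173, 167, 170, 157, 154, 169, 160, 182, 178, 168, 156]
t=6: [169, 169, 173, 172, 182, 184, 173, 178, 159, 163, 174, 182]
t=7: [172, 172, 169, 169, 158, 156, 168, 164, 179, 177, 167, 158]
t=8: [170, 170, 172, 173, 181, 182, 173, 175, 163, 164, 175, 181]
t=9: [171, 171, 170, 168, 159, 158, 169, 166, 177, 176, 165, 159]
t=10: [171, 171, 171, 173, 180, 181, 173, 174, 164, 165, 175, 180]
t=11: [170, 170, 171, 169, 161, 159, 169, 168, 176, 175, 166, 161]
t=12: [172, 172, 170, 172, 179, 180, 173, 173, 165, 166, 175, 179]
t=13: [169, 170, 172, 169, 162, 161, 169, 169, 175, 174, 166, 162]
t=14: [172, 172, 170, 172, 178, 179, 173, 172, 166, 168, 175, 178]
t=15: [169, 170, 171, 169, 163, 162, 169, 170, 174, 173, 166, 163]
t=16: [172, 172, 171, 172, 177, 178, 172, 171, 168, 169, 175, 177]
t=17: [170, 170, 171, 169, 164, 163, 170, 171, 173, 172, 166, 164]
t=18: [172, 171, 171, 172, 176, 177, 171, 171, 169, 170, 174, 176]
t=19: [170, 170, 171, 169, 165, 164, 170, 171, 172, 171, 167, 165]
t=20: [172, 171, 171, 172, 175, 176, 171, 171, 170, 171, 174, 176]
t=21: [170, 170, 171, 169, 166, 165, 170, 171, 171, 170, 167, 165]
t=22: [172, 171, 171, 172, 174, 175, 171, 171, 171, 172, 174, 175]
t=23: [170, 170, 170, 169, 168, 166, 170, 171, 170, 169, 168, 166]
t=24: [172, 171, 172, 173, 174, 174, 171, 171, 172, 173, 174, 174]
t=25: [170, 170, 170, 169, 168, 168, 170, 170, 170, 169, 168, 168]
t=26: [172, 172, 172, 173, 173, 174, 172, 172, 172, 173, 173, 174]
t=27: [170, 170, 169, 169, 168, 168, 170, 170, 169, 169, 168, 168]
t=28: [172, 172, 172, 173, 173, 174, 172, 172, 172, 173, 173, 174]

Answer: [172, 172, 172, 173, 173, 174, 172, 172, 172, 173, 173, 174]
Key observation: The state at step 26, [172, 172, 172, 173, 173, 174, 172, 172, 172, 173, 173, 174], reappears at step 28: the system is in a cycle of period 2 from step 26 on.  Therefore the state at step 1104 equals the state at step 26 + ((1104 - 26) mod 2) = 26, which is [172, 172, 172, 173, 173, 174, 172, 172, 172, 173, 173, 174].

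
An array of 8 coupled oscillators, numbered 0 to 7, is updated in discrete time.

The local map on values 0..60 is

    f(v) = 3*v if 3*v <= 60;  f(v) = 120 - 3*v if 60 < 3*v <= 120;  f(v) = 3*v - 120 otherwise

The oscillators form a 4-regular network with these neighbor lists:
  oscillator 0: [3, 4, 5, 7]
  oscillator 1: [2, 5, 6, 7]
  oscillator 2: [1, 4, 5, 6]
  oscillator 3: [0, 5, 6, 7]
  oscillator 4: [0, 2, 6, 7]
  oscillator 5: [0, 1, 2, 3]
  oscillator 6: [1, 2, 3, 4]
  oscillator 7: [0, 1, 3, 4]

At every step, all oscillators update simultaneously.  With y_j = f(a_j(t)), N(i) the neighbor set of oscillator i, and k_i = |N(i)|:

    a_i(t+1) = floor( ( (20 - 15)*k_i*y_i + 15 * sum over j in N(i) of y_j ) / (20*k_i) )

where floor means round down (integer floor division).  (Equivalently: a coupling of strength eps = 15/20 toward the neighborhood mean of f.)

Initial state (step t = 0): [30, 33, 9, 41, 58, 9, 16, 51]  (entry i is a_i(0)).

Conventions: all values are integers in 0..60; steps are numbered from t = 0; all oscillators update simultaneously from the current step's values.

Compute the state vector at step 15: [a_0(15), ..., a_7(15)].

Answer: [16, 21, 21, 18, 17, 21, 21, 17]

Derivation:
t=0: [30, 33, 9, 41, 58, 9, 16, 51]
t=1: [29, 30, 34, 26, 39, 21, 31, 28]
t=2: [34, 33, 26, 39, 22, 37, 24, 29]
t=3: [23, 30, 35, 21, 39, 18, 34, 26]
t=4: [42, 31, 23, 45, 24, 42, 24, 36]
t=5: [16, 28, 36, 17, 33, 20, 38, 21]
t=6: [47, 34, 26, 44, 28, 42, 24, 43]
t=7: [17, 24, 30, 18, 31, 18, 32, 18]
t=8: [48, 42, 36, 47, 36, 47, 35, 47]
t=9: [20, 14, 13, 20, 16, 17, 13, 17]
t=10: [54, 44, 43, 52, 47, 50, 45, 52]
t=11: [33, 19, 16, 32, 24, 26, 18, 29]
t=12: [32, 47, 49, 34, 41, 38, 46, 36]
t=13: [13, 17, 15, 15, 15, 18, 17, 15]
t=14: [45, 49, 48, 46, 45, 47, 47, 45]
t=15: [16, 21, 21, 18, 17, 21, 21, 17]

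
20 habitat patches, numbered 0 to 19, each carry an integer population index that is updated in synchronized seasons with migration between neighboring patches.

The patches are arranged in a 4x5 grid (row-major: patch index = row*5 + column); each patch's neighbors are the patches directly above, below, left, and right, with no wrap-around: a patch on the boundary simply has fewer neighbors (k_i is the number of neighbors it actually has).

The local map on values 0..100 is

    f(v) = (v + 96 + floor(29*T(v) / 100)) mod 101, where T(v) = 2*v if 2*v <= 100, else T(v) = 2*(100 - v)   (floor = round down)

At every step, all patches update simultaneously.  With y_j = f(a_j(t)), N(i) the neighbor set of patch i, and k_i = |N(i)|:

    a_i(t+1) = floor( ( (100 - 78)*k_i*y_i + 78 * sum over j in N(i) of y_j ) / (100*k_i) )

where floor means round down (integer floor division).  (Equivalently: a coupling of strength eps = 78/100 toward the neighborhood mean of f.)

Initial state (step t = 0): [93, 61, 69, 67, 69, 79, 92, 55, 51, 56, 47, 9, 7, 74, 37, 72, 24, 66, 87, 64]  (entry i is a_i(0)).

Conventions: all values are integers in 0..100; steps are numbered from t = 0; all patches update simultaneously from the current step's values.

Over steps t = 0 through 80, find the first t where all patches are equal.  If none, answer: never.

Simulating step by step:
t=0: [93, 61, 69, 67, 69, 79, 92, 55, 51, 56, 47, 9, 7, 74, 37, 72, 24, 66, 87, 64]  (not all equal)
t=1: [84, 85, 78, 79, 79, 84, 68, 65, 78, 70, 61, 40, 49, 61, 73, 57, 51, 50, 82, 72]  (not all equal)
t=2: [88, 85, 84, 85, 84, 83, 79, 80, 82, 84, 74, 72, 72, 80, 81, 76, 70, 76, 80, 84]  (not all equal)
t=3: [87, 87, 87, 87, 88, 86, 86, 86, 87, 87, 84, 83, 84, 85, 87, 83, 83, 83, 86, 86]  (not all equal)
t=4: [89, 89, 89, 89, 89, 88, 88, 88, 88, 89, 87, 87, 87, 88, 88, 87, 87, 87, 88, 89]  (not all equal)
t=5: [89, 89, 89, 89, 90, 89, 89, 89, 89, 89, 89, 89, 89, 89, 89, 89, 89, 89, 89, 89]  (not all equal)
t=6: [90, 90, 90, 90, 90, 90, 90, 90, 90, 90, 90, 90, 90, 90, 90, 90, 90, 90, 90, 90]  (all equal)

Answer: 6
Key observation: Synchronization is absorbing here: once all patches are equal they stay equal, and step 6 is the first all-equal step.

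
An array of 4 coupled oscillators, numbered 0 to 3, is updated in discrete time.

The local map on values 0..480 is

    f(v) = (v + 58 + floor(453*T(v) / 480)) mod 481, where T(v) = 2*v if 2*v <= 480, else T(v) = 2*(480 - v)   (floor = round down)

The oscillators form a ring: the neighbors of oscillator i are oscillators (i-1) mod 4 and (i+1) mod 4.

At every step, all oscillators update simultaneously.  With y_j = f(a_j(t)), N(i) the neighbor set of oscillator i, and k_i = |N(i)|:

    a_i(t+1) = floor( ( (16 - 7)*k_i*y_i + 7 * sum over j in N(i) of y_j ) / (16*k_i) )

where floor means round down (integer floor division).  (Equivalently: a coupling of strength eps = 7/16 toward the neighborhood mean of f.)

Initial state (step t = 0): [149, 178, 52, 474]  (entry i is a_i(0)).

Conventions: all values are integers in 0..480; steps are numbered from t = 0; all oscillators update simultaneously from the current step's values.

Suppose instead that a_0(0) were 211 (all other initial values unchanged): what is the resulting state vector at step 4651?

Simulating step by step:
t=0: [211, 178, 52, 474]
t=1: [137, 136, 150, 121]
t=2: [442, 354, 193, 330]
t=3: [128, 143, 153, 155]
t=4: [348, 361, 118, 110]
t=5: [215, 216, 341, 336]
t=6: [194, 194, 185, 185]
t=7: [131, 131, 116, 116]
t=8: [426, 426, 401, 401]
t=9: [109, 109, 121, 121]
t=10: [379, 379, 399, 399]
t=11: [142, 142, 131, 131]
t=12: [461, 461, 443, 443]
t=13: [76, 76, 85, 85]
t=14: [282, 282, 297, 297]
t=15: [229, 229, 221, 221]
t=16: [232, 232, 220, 220]
t=17: [238, 238, 219, 219]
t=18: [251, 251, 221, 221]
t=19: [250, 250, 224, 224]
t=20: [252, 252, 231, 231]
t=21: [255, 255, 247, 247]
t=22: [257, 257, 261, 261]
t=23: [253, 253, 251, 251]
t=24: [258, 258, 259, 259]
t=25: [253, 253, 253, 253]
t=26: [258, 258, 258, 258]
t=27: [254, 254, 254, 254]
t=28: [257, 257, 257, 257]
t=29: [254, 254, 254, 254]

Answer: [254, 254, 254, 254]
Key observation: The state at step 27, [254, 254, 254, 254], reappears at step 29: the system is in a cycle of period 2 from step 27 on.  Therefore the state at step 4651 equals the state at step 27 + ((4651 - 27) mod 2) = 27, which is [254, 254, 254, 254].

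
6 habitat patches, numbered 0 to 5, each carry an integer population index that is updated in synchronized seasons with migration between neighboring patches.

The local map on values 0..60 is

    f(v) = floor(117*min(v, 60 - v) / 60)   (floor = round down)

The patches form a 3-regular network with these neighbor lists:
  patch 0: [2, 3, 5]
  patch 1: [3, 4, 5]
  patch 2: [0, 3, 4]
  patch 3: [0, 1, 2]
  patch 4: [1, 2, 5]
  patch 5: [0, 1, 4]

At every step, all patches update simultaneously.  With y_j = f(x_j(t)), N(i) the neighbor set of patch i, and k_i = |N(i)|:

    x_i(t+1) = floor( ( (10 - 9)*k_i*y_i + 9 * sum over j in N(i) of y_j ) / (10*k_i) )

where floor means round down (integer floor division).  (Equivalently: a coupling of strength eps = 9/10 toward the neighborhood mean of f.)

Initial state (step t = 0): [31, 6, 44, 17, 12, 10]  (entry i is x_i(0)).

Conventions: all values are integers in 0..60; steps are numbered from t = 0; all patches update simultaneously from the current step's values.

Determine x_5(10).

Answer: x_5(10) = 52

Derivation:
t=0: [31, 6, 44, 17, 12, 10]
t=1: [30, 23, 36, 32, 20, 28]
t=2: [52, 48, 49, 49, 47, 47]
t=3: [21, 23, 20, 19, 23, 21]
t=4: [38, 40, 40, 40, 41, 42]
t=5: [38, 37, 39, 39, 37, 38]
t=6: [40, 42, 41, 41, 42, 43]
t=7: [36, 35, 37, 37, 35, 36]
t=8: [44, 46, 45, 45, 46, 47]
t=9: [28, 27, 29, 29, 27, 28]
t=10: [55, 53, 54, 54, 53, 52]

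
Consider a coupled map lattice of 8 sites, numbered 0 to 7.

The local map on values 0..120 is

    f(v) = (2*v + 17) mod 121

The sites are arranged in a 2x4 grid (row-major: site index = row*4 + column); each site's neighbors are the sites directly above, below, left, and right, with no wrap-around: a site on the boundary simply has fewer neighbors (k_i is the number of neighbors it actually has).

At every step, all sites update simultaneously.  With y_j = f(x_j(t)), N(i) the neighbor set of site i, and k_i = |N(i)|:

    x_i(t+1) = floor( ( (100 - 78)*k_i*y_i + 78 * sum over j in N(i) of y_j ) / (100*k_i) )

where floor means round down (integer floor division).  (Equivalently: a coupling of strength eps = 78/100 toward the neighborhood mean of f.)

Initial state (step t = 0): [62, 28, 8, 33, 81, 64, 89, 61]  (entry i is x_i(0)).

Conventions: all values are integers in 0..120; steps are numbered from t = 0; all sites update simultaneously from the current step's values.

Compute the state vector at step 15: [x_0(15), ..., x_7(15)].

Answer: [93, 73, 44, 28, 83, 63, 33, 17]

Derivation:
t=0: [62, 28, 8, 33, 81, 64, 89, 61]
t=1: [55, 36, 67, 38, 29, 58, 35, 65]
t=2: [65, 32, 76, 42, 23, 67, 36, 75]
t=3: [61, 44, 81, 58, 35, 67, 51, 84]
t=4: [78, 50, 74, 50, 37, 87, 65, 65]
t=5: [92, 68, 77, 53, 67, 76, 42, 61]
t=6: [41, 53, 46, 26, 56, 52, 52, 44]
t=7: [25, 54, 42, 98, 40, 2, 55, 50]
t=8: [54, 50, 48, 105, 55, 32, 63, 63]
t=9: [48, 77, 88, 75, 34, 55, 61, 54]
t=10: [77, 60, 45, 39, 65, 41, 25, 25]
t=11: [27, 70, 69, 88, 63, 50, 85, 77]
t=12: [38, 65, 52, 48, 78, 57, 66, 64]
t=13: [50, 32, 43, 34, 51, 29, 15, 60]
t=14: [103, 94, 78, 65, 101, 80, 60, 55]
t=15: [93, 73, 44, 28, 83, 63, 33, 17]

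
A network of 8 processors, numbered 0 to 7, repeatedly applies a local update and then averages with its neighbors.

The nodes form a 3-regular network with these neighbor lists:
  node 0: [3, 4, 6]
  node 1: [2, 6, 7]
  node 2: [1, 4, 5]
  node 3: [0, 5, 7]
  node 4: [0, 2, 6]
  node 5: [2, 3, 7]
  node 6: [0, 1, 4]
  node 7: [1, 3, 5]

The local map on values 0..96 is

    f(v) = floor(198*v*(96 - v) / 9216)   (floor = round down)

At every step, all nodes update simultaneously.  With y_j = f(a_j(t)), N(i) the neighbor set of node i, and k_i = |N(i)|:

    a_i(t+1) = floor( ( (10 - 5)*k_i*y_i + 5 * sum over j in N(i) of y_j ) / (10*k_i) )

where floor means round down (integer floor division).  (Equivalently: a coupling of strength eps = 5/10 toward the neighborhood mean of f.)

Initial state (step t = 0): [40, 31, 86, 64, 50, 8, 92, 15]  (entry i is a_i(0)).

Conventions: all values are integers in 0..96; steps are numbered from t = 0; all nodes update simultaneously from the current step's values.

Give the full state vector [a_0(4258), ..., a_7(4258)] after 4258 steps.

Simulating step by step:
t=0: [40, 31, 86, 64, 50, 8, 92, 15]
t=1: [40, 30, 26, 36, 36, 22, 26, 30]
t=2: [45, 41, 39, 43, 44, 38, 42, 41]
t=3: [48, 47, 47, 48, 48, 47, 48, 47]
t=4: [49, 49, 49, 49, 49, 49, 49, 49]
t=5: [49, 49, 49, 49, 49, 49, 49, 49]

Answer: [49, 49, 49, 49, 49, 49, 49, 49]
Key observation: The state at step 4, [49, 49, 49, 49, 49, 49, 49, 49], reappears at step 5: the system is in a cycle of period 1 from step 4 on.  Therefore the state at step 4258 equals the state at step 4 + ((4258 - 4) mod 1) = 4, which is [49, 49, 49, 49, 49, 49, 49, 49].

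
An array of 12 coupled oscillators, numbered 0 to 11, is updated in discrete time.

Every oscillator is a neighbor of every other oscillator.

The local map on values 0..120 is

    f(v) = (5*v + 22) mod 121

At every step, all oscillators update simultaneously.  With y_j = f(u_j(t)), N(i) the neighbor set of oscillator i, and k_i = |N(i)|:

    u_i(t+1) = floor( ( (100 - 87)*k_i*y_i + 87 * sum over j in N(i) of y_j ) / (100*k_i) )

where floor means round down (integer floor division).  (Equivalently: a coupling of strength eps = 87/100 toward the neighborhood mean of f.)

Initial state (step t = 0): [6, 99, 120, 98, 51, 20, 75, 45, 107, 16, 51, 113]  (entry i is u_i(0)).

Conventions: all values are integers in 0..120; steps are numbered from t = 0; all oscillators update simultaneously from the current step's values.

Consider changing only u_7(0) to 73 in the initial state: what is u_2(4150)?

Answer: u_2(4150) = 77
Key observation: The state at step 6, [44, 44, 44, 44, 44, 44, 44, 44, 44, 44, 44, 44], reappears at step 11: the system is in a cycle of period 5 from step 6 on.  Therefore the state at step 4150 equals the state at step 6 + ((4150 - 6) mod 5) = 10, which is [77, 77, 77, 77, 77, 77, 77, 77, 77, 77, 77, 77].

Derivation:
t=0: [6, 99, 120, 98, 51, 20, 75, 73, 107, 16, 51, 113]
t=1: [45, 44, 43, 43, 44, 42, 44, 43, 46, 47, 44, 47]
t=2: [40, 39, 45, 45, 39, 45, 39, 45, 40, 40, 39, 40]
t=3: [69, 68, 64, 64, 68, 64, 68, 64, 69, 69, 68, 69]
t=4: [71, 76, 75, 75, 76, 75, 76, 75, 71, 71, 76, 71]
t=5: [28, 29, 29, 29, 29, 29, 29, 29, 28, 28, 29, 28]
t=6: [44, 44, 44, 44, 44, 44, 44, 44, 44, 44, 44, 44]
t=7: [0, 0, 0, 0, 0, 0, 0, 0, 0, 0, 0, 0]
t=8: [22, 22, 22, 22, 22, 22, 22, 22, 22, 22, 22, 22]
t=9: [11, 11, 11, 11, 11, 11, 11, 11, 11, 11, 11, 11]
t=10: [77, 77, 77, 77, 77, 77, 77, 77, 77, 77, 77, 77]
t=11: [44, 44, 44, 44, 44, 44, 44, 44, 44, 44, 44, 44]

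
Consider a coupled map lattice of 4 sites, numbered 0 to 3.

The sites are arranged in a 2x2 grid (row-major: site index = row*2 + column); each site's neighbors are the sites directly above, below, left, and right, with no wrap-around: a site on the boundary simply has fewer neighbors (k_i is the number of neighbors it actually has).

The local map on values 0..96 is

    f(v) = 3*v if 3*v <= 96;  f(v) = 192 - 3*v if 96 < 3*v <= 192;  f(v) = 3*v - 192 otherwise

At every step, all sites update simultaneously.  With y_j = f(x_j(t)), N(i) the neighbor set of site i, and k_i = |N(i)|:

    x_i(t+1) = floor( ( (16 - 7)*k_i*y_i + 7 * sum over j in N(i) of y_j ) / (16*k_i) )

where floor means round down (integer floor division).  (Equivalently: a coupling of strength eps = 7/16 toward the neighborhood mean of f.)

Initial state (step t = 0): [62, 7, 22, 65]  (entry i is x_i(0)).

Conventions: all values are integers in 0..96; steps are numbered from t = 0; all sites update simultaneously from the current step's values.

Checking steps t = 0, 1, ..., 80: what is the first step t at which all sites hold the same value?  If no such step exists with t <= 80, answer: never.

Answer: 39
Key observation: Synchronization is absorbing here: once all sites are equal they stay equal, and step 39 is the first all-equal step.

Derivation:
t=0: [62, 7, 22, 65]  (not all equal)
t=1: [22, 13, 39, 20]  (not all equal)
t=2: [62, 49, 69, 58]  (not all equal)
t=3: [16, 30, 13, 23]  (not all equal)
t=4: [55, 76, 47, 67]  (not all equal)
t=5: [34, 28, 36, 24]  (not all equal)
t=6: [87, 82, 82, 77]  (not all equal)
t=7: [62, 54, 54, 45]  (not all equal)
t=8: [16, 30, 30, 45]  (not all equal)
t=9: [66, 73, 73, 71]  (not all equal)
t=10: [15, 21, 21, 23]  (not all equal)
t=11: [52, 60, 60, 66]  (not all equal)
t=12: [25, 15, 15, 8]  (not all equal)
t=13: [61, 46, 46, 33]  (not all equal)
t=14: [28, 52, 52, 75]  (not all equal)
t=15: [63, 45, 45, 34]  (not all equal)
t=16: [26, 52, 52, 75]  (not all equal)
t=17: [59, 44, 44, 34]  (not all equal)
t=18: [34, 56, 56, 76]  (not all equal)
t=19: [61, 41, 41, 30]  (not all equal)
t=20: [35, 60, 60, 80]  (not all equal)
t=21: [54, 36, 36, 32]  (not all equal)
t=22: [53, 74, 74, 90]  (not all equal)
t=23: [31, 41, 41, 57]  (not all equal)
t=24: [82, 63, 63, 42]  (not all equal)
t=25: [31, 27, 27, 38]  (not all equal)
t=26: [87, 82, 82, 79]  (not all equal)
t=27: [62, 55, 55, 48]  (not all equal)
t=28: [15, 27, 27, 38]  (not all equal)
t=29: [60, 72, 72, 79]  (not all equal)
t=30: [17, 25, 25, 35]  (not all equal)
t=31: [61, 72, 72, 81]  (not all equal)
t=32: [15, 26, 26, 39]  (not all equal)
t=33: [59, 70, 70, 76]  (not all equal)
t=34: [16, 21, 21, 28]  (not all equal)
t=35: [54, 64, 64, 74]  (not all equal)
t=36: [16, 13, 13, 16]  (not all equal)
t=37: [44, 42, 42, 44]  (not all equal)
t=38: [62, 63, 63, 62]  (not all equal)
t=39: [4, 4, 4, 4]  (all equal)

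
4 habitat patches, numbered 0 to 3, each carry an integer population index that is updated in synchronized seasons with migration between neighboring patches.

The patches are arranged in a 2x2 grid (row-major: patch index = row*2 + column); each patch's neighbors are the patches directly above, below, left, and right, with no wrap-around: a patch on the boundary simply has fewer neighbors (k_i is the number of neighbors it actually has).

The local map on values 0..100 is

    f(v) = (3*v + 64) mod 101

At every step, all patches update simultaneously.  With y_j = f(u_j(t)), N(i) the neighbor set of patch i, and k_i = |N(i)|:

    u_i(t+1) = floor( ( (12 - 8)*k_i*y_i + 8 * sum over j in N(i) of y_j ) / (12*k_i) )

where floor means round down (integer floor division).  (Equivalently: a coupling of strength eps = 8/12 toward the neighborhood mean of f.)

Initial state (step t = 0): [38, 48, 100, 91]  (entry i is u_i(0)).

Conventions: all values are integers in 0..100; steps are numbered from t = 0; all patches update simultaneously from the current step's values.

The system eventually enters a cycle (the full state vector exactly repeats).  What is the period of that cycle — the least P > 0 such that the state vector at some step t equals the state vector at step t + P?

Simulating step by step:
t=0: [38, 48, 100, 91]
t=1: [48, 39, 57, 33]
t=2: [39, 49, 33, 58]
t=3: [50, 41, 59, 35]
t=4: [45, 55, 39, 64]
t=5: [68, 59, 77, 53]
t=6: [66, 42, 60, 51]
t=7: [63, 54, 39, 48]
t=8: [51, 27, 45, 36]
t=9: [52, 43, 61, 71]
t=10: [51, 61, 46, 70]
t=11: [20, 44, 29, 39]
t=12: [56, 66, 51, 75]
t=13: [35, 59, 44, 54]
t=14: [67, 43, 62, 52]
t=15: [67, 57, 43, 52]
t=16: [62, 38, 57, 47]
t=17: [52, 42, 28, 37]
t=18: [51, 60, 46, 70]
t=19: [19, 43, 29, 38]
t=20: [54, 63, 49, 73]
t=21: [28, 52, 38, 47]
t=22: [47, 22, 42, 32]
t=23: [40, 30, 50, 59]
t=24: [49, 58, 44, 34]
t=25: [46, 36, 56, 65]
t=26: [33, 42, 29, 52]
t=27: [67, 56, 43, 52]
t=28: [61, 37, 57, 46]
t=29: [50, 39, 26, 35]
t=30: [44, 53, 40, 63]
t=31: [66, 55, 76, 51]
t=32: [59, 34, 55, 44]
t=33: [43, 66, 53, 62]
t=34: [57, 66, 53, 43]
t=35: [38, 61, 48, 57]
t=36: [42, 51, 38, 28]
t=37: [60, 50, 71, 46]
t=38: [43, 18, 39, 29]
t=39: [63, 53, 74, 49]
t=40: [52, 27, 48, 38]
t=41: [22, 46, 33, 42]
t=42: [30, 39, 60, 50]
t=43: [58, 48, 35, 44]
t=44: [36, 45, 66, 56]
t=45: [76, 66, 53, 62]
t=46: [57, 66, 53, 43]

Answer: 12
Key observation: The state at step 34, [57, 66, 53, 43], reappears at step 46 — and no state repeats earlier — so the cycle the system enters has period 12.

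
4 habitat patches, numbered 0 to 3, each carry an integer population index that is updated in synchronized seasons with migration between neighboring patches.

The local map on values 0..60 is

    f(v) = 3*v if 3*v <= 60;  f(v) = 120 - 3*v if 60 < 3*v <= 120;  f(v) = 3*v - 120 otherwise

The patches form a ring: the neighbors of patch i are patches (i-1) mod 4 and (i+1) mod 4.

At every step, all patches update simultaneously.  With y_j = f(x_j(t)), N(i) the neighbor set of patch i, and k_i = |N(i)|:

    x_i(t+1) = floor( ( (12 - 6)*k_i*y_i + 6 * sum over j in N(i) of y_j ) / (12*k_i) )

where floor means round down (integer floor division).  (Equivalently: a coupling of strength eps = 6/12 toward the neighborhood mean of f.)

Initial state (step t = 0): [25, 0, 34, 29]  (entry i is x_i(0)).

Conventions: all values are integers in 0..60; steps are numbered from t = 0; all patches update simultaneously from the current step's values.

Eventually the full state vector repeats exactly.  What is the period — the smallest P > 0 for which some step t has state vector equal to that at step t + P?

Simulating step by step:
t=0: [25, 0, 34, 29]
t=1: [30, 15, 17, 32]
t=2: [32, 42, 42, 32]
t=3: [19, 10, 10, 19]
t=4: [50, 36, 36, 50]
t=5: [25, 16, 16, 25]
t=6: [45, 47, 47, 45]
t=7: [16, 19, 19, 16]
t=8: [50, 54, 54, 50]
t=9: [33, 39, 39, 33]
t=10: [16, 7, 7, 16]
t=11: [41, 27, 27, 41]
t=12: [12, 30, 30, 12]
t=13: [34, 31, 31, 34]
t=14: [20, 24, 24, 20]
t=15: [57, 51, 51, 57]
t=16: [46, 37, 37, 46]
t=17: [15, 11, 11, 15]
t=18: [42, 36, 36, 42]
t=19: [7, 10, 10, 7]
t=20: [23, 27, 27, 23]
t=21: [48, 42, 42, 48]
t=22: [19, 10, 10, 19]

Answer: 19
Key observation: The state at step 3, [19, 10, 10, 19], reappears at step 22 — and no state repeats earlier — so the cycle the system enters has period 19.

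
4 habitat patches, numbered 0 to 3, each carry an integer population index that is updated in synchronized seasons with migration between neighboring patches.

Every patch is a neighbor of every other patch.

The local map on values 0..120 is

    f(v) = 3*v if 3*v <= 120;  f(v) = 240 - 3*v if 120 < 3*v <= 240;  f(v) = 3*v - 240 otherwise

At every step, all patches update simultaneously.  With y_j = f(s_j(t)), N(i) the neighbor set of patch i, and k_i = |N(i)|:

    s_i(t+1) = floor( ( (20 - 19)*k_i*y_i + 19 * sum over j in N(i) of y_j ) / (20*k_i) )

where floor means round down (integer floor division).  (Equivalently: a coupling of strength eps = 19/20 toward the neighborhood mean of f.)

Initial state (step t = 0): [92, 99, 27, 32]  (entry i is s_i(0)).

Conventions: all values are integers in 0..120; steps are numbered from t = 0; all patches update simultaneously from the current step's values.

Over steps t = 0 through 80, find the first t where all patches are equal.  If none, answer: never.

Simulating step by step:
t=0: [92, 99, 27, 32]  (not all equal)
t=1: [75, 70, 63, 59]  (not all equal)
t=2: [46, 42, 36, 33]  (not all equal)
t=3: [106, 103, 105, 107]  (not all equal)
t=4: [75, 77, 75, 74]  (not all equal)
t=5: [14, 15, 14, 13]  (not all equal)
t=6: [42, 41, 42, 42]  (not all equal)
t=7: [114, 114, 114, 114]  (all equal)

Answer: 7
Key observation: Synchronization is absorbing here: once all patches are equal they stay equal, and step 7 is the first all-equal step.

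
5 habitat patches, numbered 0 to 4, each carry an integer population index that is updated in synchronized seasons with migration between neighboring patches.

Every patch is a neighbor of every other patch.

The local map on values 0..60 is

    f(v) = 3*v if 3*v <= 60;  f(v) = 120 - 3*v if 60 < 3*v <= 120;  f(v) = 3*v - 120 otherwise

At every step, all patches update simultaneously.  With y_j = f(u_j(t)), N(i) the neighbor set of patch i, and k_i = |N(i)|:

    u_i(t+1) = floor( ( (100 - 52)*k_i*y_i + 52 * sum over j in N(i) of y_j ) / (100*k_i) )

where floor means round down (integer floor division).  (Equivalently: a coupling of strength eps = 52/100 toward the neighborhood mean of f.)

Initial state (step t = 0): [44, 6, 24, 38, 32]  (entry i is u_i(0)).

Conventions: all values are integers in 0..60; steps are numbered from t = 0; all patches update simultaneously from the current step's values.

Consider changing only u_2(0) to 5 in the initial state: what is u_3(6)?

Simulating step by step:
t=0: [44, 6, 5, 38, 32]
t=1: [13, 16, 15, 11, 18]
t=2: [42, 45, 44, 40, 47]
t=3: [9, 12, 11, 7, 14]
t=4: [30, 33, 32, 28, 35]
t=5: [26, 23, 24, 28, 21]
t=6: [45, 48, 47, 43, 50]

Answer: u_3(6) = 43
Key observation: This trace re-runs the system from the modified initial state.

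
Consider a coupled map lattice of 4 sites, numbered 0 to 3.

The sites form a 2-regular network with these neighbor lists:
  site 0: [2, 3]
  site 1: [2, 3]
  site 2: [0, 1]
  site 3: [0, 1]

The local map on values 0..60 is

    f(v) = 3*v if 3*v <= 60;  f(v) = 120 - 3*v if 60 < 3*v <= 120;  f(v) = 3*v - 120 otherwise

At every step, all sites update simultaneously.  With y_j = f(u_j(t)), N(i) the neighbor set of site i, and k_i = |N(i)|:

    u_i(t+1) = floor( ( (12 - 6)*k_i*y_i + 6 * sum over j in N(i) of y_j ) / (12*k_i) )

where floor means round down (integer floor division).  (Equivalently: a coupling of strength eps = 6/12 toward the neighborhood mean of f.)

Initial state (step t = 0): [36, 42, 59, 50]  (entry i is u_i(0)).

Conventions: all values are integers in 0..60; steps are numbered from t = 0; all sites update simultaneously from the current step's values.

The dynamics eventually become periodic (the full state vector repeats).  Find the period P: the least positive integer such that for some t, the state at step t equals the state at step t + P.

Answer: 19
Key observation: The state at step 7, [11, 15, 11, 15], reappears at step 26 — and no state repeats earlier — so the cycle the system enters has period 19.

Derivation:
t=0: [36, 42, 59, 50]
t=1: [27, 24, 33, 19]
t=2: [39, 43, 32, 50]
t=3: [15, 18, 15, 18]
t=4: [47, 51, 47, 51]
t=5: [24, 30, 24, 30]
t=6: [43, 34, 43, 34]
t=7: [11, 15, 11, 15]
t=8: [36, 42, 36, 42]
t=9: [10, 7, 10, 7]
t=10: [27, 23, 27, 23]
t=11: [42, 48, 42, 48]
t=12: [10, 19, 10, 19]
t=13: [36, 50, 36, 50]
t=14: [16, 25, 16, 25]
t=15: [47, 45, 47, 45]
t=16: [19, 16, 19, 16]
t=17: [54, 50, 54, 50]
t=18: [39, 33, 39, 33]
t=19: [7, 16, 7, 16]
t=20: [27, 41, 27, 41]
t=21: [30, 12, 30, 12]
t=22: [31, 34, 31, 34]
t=23: [24, 20, 24, 20]
t=24: [51, 57, 51, 57]
t=25: [37, 46, 37, 46]
t=26: [11, 15, 11, 15]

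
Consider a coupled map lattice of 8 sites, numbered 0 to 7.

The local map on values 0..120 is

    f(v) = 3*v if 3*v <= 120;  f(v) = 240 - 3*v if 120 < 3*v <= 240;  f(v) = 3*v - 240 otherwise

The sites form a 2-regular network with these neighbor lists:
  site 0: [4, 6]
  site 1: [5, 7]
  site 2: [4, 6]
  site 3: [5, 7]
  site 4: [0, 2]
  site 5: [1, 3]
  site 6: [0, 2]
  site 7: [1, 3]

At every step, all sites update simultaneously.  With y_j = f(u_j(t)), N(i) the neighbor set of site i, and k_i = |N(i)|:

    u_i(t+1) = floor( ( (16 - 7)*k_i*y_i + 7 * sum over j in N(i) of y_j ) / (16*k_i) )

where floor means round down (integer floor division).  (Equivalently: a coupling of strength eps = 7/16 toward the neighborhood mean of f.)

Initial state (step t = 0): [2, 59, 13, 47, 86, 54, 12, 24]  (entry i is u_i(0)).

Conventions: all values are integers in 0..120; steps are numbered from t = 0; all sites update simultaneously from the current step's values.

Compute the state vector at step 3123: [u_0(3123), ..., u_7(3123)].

Simulating step by step:
t=0: [2, 59, 13, 47, 86, 54, 12, 24]
t=1: [15, 68, 33, 88, 19, 79, 30, 75]
t=2: [57, 24, 87, 17, 63, 14, 82, 21]
t=3: [51, 63, 24, 51, 48, 50, 23, 62]
t=4: [85, 60, 76, 80, 88, 80, 73, 60]
t=5: [18, 46, 16, 13, 19, 13, 17, 46]
t=6: [54, 88, 50, 52, 54, 52, 51, 88]
t=7: [79, 37, 86, 70, 80, 70, 85, 37]
t=8: [4, 93, 13, 47, 4, 47, 13, 93]
t=9: [17, 52, 33, 85, 17, 85, 33, 52]
t=10: [61, 68, 88, 30, 61, 30, 88, 68]
t=11: [49, 47, 31, 78, 49, 78, 31, 47]
t=12: [93, 78, 93, 26, 93, 26, 93, 78]
t=13: [39, 21, 39, 62, 39, 62, 39, 21]
t=14: [117, 61, 117, 55, 117, 55, 117, 61]
t=15: [111, 60, 111, 71, 111, 71, 111, 60]
t=16: [93, 52, 93, 34, 93, 34, 93, 52]
t=17: [39, 87, 39, 98, 39, 98, 39, 87]
t=18: [117, 28, 117, 46, 117, 46, 117, 28]
t=19: [111, 87, 111, 98, 111, 98, 111, 87]
t=20: [93, 28, 93, 46, 93, 46, 93, 28]
t=21: [39, 87, 39, 98, 39, 98, 39, 87]

Answer: [111, 87, 111, 98, 111, 98, 111, 87]
Key observation: The state at step 17, [39, 87, 39, 98, 39, 98, 39, 87], reappears at step 21: the system is in a cycle of period 4 from step 17 on.  Therefore the state at step 3123 equals the state at step 17 + ((3123 - 17) mod 4) = 19, which is [111, 87, 111, 98, 111, 98, 111, 87].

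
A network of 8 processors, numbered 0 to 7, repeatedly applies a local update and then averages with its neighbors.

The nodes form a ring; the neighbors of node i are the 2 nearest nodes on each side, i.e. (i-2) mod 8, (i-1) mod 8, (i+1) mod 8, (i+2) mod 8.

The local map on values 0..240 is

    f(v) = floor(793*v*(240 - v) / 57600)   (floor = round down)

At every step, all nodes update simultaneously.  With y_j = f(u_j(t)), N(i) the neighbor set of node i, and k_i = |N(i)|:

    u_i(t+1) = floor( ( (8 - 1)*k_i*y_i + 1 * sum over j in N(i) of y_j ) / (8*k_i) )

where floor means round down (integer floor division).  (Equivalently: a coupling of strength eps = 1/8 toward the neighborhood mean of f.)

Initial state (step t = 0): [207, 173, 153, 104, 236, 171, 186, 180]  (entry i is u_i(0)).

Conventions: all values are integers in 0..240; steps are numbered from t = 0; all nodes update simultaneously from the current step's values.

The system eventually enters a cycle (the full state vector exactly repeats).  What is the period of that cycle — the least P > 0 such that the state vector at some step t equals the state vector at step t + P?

Simulating step by step:
t=0: [207, 173, 153, 104, 236, 171, 186, 180]
t=1: [101, 158, 174, 185, 31, 157, 133, 146]
t=2: [191, 176, 157, 141, 98, 175, 190, 187]
t=3: [130, 155, 177, 189, 187, 156, 132, 136]
t=4: [194, 179, 154, 135, 139, 178, 193, 193]
t=5: [124, 150, 179, 191, 189, 152, 126, 125]
t=6: [196, 182, 151, 132, 136, 181, 194, 196]
t=7: [121, 146, 182, 192, 190, 148, 124, 119]
t=8: [196, 185, 146, 130, 134, 184, 195, 197]
t=9: [120, 141, 184, 192, 190, 142, 122, 117]
t=10: [196, 188, 143, 130, 134, 187, 195, 197]
t=11: [120, 136, 186, 191, 190, 138, 122, 117]
t=12: [196, 190, 141, 132, 134, 189, 195, 197]
t=13: [120, 133, 187, 191, 190, 135, 122, 117]
t=14: [195, 191, 139, 132, 134, 191, 195, 197]
t=15: [122, 131, 188, 191, 190, 131, 122, 117]
t=16: [195, 192, 137, 132, 134, 191, 195, 197]
t=17: [122, 129, 189, 191, 190, 131, 122, 116]
t=18: [195, 192, 135, 132, 134, 191, 195, 197]
t=19: [122, 129, 190, 191, 190, 131, 122, 116]
t=20: [195, 192, 134, 132, 134, 191, 195, 197]
t=21: [122, 129, 190, 191, 190, 131, 122, 116]

Answer: 2
Key observation: The state at step 19, [122, 129, 190, 191, 190, 131, 122, 116], reappears at step 21 — and no state repeats earlier — so the cycle the system enters has period 2.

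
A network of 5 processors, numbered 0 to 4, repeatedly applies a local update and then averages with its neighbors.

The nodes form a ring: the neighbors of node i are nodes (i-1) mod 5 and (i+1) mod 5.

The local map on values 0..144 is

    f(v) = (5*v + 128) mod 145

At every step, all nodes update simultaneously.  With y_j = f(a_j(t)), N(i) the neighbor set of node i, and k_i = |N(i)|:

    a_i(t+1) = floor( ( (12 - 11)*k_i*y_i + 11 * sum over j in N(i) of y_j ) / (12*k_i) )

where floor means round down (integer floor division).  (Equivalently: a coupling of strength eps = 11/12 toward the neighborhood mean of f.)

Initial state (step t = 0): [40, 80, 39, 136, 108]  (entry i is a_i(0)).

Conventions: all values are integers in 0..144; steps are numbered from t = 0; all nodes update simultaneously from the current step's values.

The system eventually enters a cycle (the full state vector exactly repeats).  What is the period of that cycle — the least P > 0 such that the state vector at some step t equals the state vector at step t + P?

Simulating step by step:
t=0: [40, 80, 39, 136, 108]
t=1: [86, 40, 83, 62, 62]
t=2: [29, 109, 27, 51, 58]
t=3: [111, 120, 95, 120, 111]
t=4: [57, 58, 4, 58, 57]
t=5: [125, 68, 117, 68, 125]
t=6: [30, 76, 41, 76, 30]
t=7: [105, 86, 70, 86, 105]
t=8: [95, 63, 116, 63, 95]
t=9: [16, 69, 18, 69, 16]
t=10: [51, 65, 40, 65, 51]
t=11: [58, 61, 19, 61, 58]
t=12: [134, 106, 137, 106, 134]
t=13: [75, 80, 78, 80, 75]
t=14: [79, 76, 92, 76, 79]
t=15: [81, 50, 67, 50, 81]
t=16: [93, 65, 83, 65, 93]
t=17: [15, 56, 25, 56, 15]
t=18: [85, 85, 117, 85, 85]
t=19: [118, 124, 119, 124, 118]
t=20: [85, 130, 33, 130, 85]
t=21: [88, 59, 48, 59, 88]
t=22: [133, 107, 128, 107, 133]
t=23: [74, 57, 79, 57, 74]
t=24: [90, 79, 120, 79, 90]
t=25: [117, 74, 80, 74, 117]
t=26: [100, 108, 65, 108, 100]
t=27: [66, 37, 82, 37, 66]
t=28: [23, 59, 29, 59, 23]
t=29: [114, 114, 132, 114, 114]
t=30: [118, 92, 113, 92, 118]
t=31: [78, 115, 16, 115, 78]
t=32: [101, 77, 118, 77, 101]
t=33: [64, 94, 83, 94, 64]
t=34: [15, 56, 25, 56, 15]

Answer: 17
Key observation: The state at step 17, [15, 56, 25, 56, 15], reappears at step 34 — and no state repeats earlier — so the cycle the system enters has period 17.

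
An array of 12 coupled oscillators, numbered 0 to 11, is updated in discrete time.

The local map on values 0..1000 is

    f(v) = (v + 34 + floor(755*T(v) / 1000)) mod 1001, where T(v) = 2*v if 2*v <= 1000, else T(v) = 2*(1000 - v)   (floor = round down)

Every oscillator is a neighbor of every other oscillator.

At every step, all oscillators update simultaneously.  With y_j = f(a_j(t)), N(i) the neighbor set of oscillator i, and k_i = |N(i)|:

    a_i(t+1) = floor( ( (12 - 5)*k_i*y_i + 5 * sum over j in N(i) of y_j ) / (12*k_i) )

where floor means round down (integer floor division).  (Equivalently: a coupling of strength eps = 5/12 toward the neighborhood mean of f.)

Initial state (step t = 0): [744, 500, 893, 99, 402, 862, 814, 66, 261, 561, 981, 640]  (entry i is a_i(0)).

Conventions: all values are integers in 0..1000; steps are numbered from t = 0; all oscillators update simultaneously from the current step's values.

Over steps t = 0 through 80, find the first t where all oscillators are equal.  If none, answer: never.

Simulating step by step:
t=0: [744, 500, 893, 99, 402, 862, 814, 66, 261, 561, 981, 640]  (not all equal)
t=1: [183, 251, 141, 248, 117, 150, 163, 203, 470, 234, 117, 212]  (not all equal)
t=2: [482, 576, 425, 571, 392, 437, 455, 510, 329, 552, 392, 522]  (not all equal)
t=3: [240, 243, 162, 245, 116, 178, 203, 261, 576, 250, 116, 258]  (not all equal)
t=4: [586, 590, 479, 592, 416, 501, 535, 615, 375, 599, 416, 610]  (not all equal)
t=5: [259, 258, 254, 258, 168, 283, 273, 251, 658, 255, 168, 252]  (not all equal)
t=6: [649, 648, 642, 648, 524, 682, 668, 638, 389, 644, 524, 639]  (not all equal)
t=7: [208, 208, 210, 208, 242, 199, 203, 211, 97, 209, 242, 211]  (not all equal)
t=8: [551, 551, 554, 551, 597, 538, 544, 555, 399, 552, 597, 555]  (not all equal)
t=9: [250, 250, 250, 250, 238, 254, 253, 249, 127, 250, 238, 249]  (not all equal)
t=10: [647, 647, 647, 647, 631, 652, 651, 645, 478, 647, 631, 645]  (not all equal)
t=11: [214, 214, 214, 214, 218, 212, 212, 214, 224, 214, 218, 214]  (not all equal)
t=12: [572, 572, 572, 572, 577, 569, 569, 572, 585, 572, 577, 572]  (not all equal)
t=13: [250, 250, 250, 250, 248, 251, 251, 250, 246, 250, 248, 250]  (not all equal)
t=14: [660, 660, 660, 660, 657, 662, 662, 660, 655, 660, 657, 660]  (not all equal)
t=15: [206, 206, 206, 206, 206, 205, 205, 206, 207, 206, 206, 206]  (not all equal)
t=16: [550, 550, 550, 550, 550, 549, 549, 550, 551, 550, 550, 550]  (not all equal)
t=17: [262, 262, 262, 262, 262, 262, 262, 262, 261, 262, 262, 262]  (not all equal)
t=18: [690, 690, 690, 690, 690, 690, 690, 690, 689, 690, 690, 690]  (not all equal)
t=19: [191, 191, 191, 191, 191, 191, 191, 191, 191, 191, 191, 191]  (all equal)

Answer: 19
Key observation: Synchronization is absorbing here: once all oscillators are equal they stay equal, and step 19 is the first all-equal step.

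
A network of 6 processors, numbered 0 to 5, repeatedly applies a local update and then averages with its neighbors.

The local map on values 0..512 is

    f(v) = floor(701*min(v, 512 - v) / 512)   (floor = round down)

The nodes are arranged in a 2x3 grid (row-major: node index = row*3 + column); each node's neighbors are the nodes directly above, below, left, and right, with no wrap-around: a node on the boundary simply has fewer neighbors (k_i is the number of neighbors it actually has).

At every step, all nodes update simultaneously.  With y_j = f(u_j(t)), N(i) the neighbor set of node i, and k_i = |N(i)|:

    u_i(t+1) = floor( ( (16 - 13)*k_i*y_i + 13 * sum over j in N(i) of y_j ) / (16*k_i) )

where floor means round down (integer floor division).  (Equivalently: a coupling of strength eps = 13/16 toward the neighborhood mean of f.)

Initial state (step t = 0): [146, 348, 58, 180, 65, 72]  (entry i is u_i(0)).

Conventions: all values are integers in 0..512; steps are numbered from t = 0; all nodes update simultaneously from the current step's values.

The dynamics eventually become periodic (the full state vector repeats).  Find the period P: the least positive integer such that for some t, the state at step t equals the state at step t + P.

Answer: 10
Key observation: The state at step 38, [323, 323, 323, 323, 323, 323], reappears at step 48 — and no state repeats earlier — so the cycle the system enters has period 10.

Derivation:
t=0: [146, 348, 58, 180, 65, 72]
t=1: [228, 141, 145, 162, 170, 86]
t=2: [226, 237, 163, 262, 187, 196]
t=3: [328, 274, 282, 293, 300, 244]
t=4: [300, 292, 326, 275, 313, 308]
t=5: [308, 277, 283, 289, 295, 266]
t=6: [306, 300, 325, 291, 316, 310]
t=7: [293, 272, 277, 280, 285, 264]
t=8: [318, 313, 331, 306, 324, 319]
t=9: [274, 259, 264, 264, 269, 254]
t=10: [339, 334, 345, 330, 341, 337]
t=11: [244, 234, 238, 237, 241, 232]
t=12: [324, 327, 319, 330, 321, 325]
t=13: [252, 259, 256, 257, 254, 261]
t=14: [347, 347, 345, 346, 346, 347]
t=15: [225, 226, 225, 226, 225, 227]
t=16: [308, 308, 309, 308, 309, 308]
t=17: [279, 277, 278, 278, 278, 277]
t=18: [320, 319, 320, 319, 320, 320]
t=19: [263, 262, 262, 262, 263, 262]
t=20: [341, 340, 342, 340, 341, 341]
t=21: [234, 233, 234, 234, 234, 233]
t=22: [319, 319, 319, 320, 319, 319]
t=23: [263, 264, 264, 263, 263, 264]
t=24: [339, 339, 339, 340, 339, 339]
t=25: [235, 236, 236, 235, 235, 236]
t=26: [321, 321, 323, 321, 322, 322]
t=27: [261, 259, 260, 260, 260, 259]
t=28: [345, 344, 345, 344, 345, 345]
t=29: [229, 228, 228, 228, 229, 228]
t=30: [312, 312, 312, 312, 312, 312]
t=31: [273, 273, 273, 273, 273, 273]
t=32: [327, 327, 327, 327, 327, 327]
t=33: [253, 253, 253, 253, 253, 253]
t=34: [346, 346, 346, 346, 346, 346]
t=35: [227, 227, 227, 227, 227, 227]
t=36: [310, 310, 310, 310, 310, 310]
t=37: [276, 276, 276, 276, 276, 276]
t=38: [323, 323, 323, 323, 323, 323]
t=39: [258, 258, 258, 258, 258, 258]
t=40: [347, 347, 347, 347, 347, 347]
t=41: [225, 225, 225, 225, 225, 225]
t=42: [308, 308, 308, 308, 308, 308]
t=43: [279, 279, 279, 279, 279, 279]
t=44: [319, 319, 319, 319, 319, 319]
t=45: [264, 264, 264, 264, 264, 264]
t=46: [339, 339, 339, 339, 339, 339]
t=47: [236, 236, 236, 236, 236, 236]
t=48: [323, 323, 323, 323, 323, 323]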